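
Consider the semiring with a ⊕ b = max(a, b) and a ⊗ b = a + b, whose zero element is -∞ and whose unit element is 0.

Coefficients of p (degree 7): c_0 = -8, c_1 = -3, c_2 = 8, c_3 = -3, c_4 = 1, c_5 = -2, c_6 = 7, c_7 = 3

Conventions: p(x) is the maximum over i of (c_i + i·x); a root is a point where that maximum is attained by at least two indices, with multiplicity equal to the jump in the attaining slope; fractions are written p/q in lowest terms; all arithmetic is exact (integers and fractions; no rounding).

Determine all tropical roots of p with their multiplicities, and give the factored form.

hull edge (i=0, c=-8) to (i=2, c=8): slope 8, span 2
hull edge (i=2, c=8) to (i=6, c=7): slope -1/4, span 4
hull edge (i=6, c=7) to (i=7, c=3): slope -4, span 1
Factored form: p(x) = 3 ⊗ (x ⊕ (-8)) ⊗ (x ⊕ (-8)) ⊗ (x ⊕ 1/4) ⊗ (x ⊕ 1/4) ⊗ (x ⊕ 1/4) ⊗ (x ⊕ 1/4) ⊗ (x ⊕ 4)
Answer: roots = -8 (mult 2), 1/4 (mult 4), 4 (mult 1)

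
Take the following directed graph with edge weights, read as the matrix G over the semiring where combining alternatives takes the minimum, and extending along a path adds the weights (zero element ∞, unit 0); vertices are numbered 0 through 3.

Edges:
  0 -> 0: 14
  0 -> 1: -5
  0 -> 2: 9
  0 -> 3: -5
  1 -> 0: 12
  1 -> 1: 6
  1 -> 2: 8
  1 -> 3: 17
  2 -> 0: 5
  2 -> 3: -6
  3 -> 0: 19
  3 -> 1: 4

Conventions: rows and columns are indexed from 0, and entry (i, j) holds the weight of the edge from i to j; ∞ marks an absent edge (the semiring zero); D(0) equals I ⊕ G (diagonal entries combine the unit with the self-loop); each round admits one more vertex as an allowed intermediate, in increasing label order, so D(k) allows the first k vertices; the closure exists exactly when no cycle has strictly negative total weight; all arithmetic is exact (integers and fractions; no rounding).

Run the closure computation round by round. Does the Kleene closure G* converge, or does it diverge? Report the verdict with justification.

D(0):
  [0, -5, 9, -5]
  [12, 0, 8, 17]
  [5, ∞, 0, -6]
  [19, 4, ∞, 0]
D(1):
  [0, -5, 9, -5]
  [12, 0, 8, 7]
  [5, 0, 0, -6]
  [19, 4, 28, 0]
D(2):
  [0, -5, 3, -5]
  [12, 0, 8, 7]
  [5, 0, 0, -6]
  [16, 4, 12, 0]
D(3):
  [0, -5, 3, -5]
  [12, 0, 8, 2]
  [5, 0, 0, -6]
  [16, 4, 12, 0]
D(4):
  [0, -5, 3, -5]
  [12, 0, 8, 2]
  [5, -2, 0, -6]
  [16, 4, 12, 0]
Key observation: every diagonal entry stays at the unit through all rounds, so no improving cycle exists.
Answer: CONVERGES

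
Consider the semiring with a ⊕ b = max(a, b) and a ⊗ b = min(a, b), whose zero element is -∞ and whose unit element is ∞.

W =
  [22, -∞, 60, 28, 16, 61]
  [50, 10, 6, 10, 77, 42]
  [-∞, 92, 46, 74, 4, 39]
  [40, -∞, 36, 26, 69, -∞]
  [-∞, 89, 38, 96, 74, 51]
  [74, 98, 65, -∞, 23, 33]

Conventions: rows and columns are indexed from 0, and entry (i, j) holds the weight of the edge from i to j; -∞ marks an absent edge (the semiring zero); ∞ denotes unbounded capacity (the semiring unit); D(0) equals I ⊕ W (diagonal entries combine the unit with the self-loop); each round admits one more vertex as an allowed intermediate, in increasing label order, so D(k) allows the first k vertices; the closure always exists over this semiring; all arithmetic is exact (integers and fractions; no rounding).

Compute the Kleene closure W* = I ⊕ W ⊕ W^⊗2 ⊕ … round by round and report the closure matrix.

D(0):
  [∞, -∞, 60, 28, 16, 61]
  [50, ∞, 6, 10, 77, 42]
  [-∞, 92, ∞, 74, 4, 39]
  [40, -∞, 36, ∞, 69, -∞]
  [-∞, 89, 38, 96, ∞, 51]
  [74, 98, 65, -∞, 23, ∞]
D(1):
  [∞, -∞, 60, 28, 16, 61]
  [50, ∞, 50, 28, 77, 50]
  [-∞, 92, ∞, 74, 4, 39]
  [40, -∞, 40, ∞, 69, 40]
  [-∞, 89, 38, 96, ∞, 51]
  [74, 98, 65, 28, 23, ∞]
D(2):
  [∞, -∞, 60, 28, 16, 61]
  [50, ∞, 50, 28, 77, 50]
  [50, 92, ∞, 74, 77, 50]
  [40, -∞, 40, ∞, 69, 40]
  [50, 89, 50, 96, ∞, 51]
  [74, 98, 65, 28, 77, ∞]
D(3):
  [∞, 60, 60, 60, 60, 61]
  [50, ∞, 50, 50, 77, 50]
  [50, 92, ∞, 74, 77, 50]
  [40, 40, 40, ∞, 69, 40]
  [50, 89, 50, 96, ∞, 51]
  [74, 98, 65, 65, 77, ∞]
D(4):
  [∞, 60, 60, 60, 60, 61]
  [50, ∞, 50, 50, 77, 50]
  [50, 92, ∞, 74, 77, 50]
  [40, 40, 40, ∞, 69, 40]
  [50, 89, 50, 96, ∞, 51]
  [74, 98, 65, 65, 77, ∞]
D(5):
  [∞, 60, 60, 60, 60, 61]
  [50, ∞, 50, 77, 77, 51]
  [50, 92, ∞, 77, 77, 51]
  [50, 69, 50, ∞, 69, 51]
  [50, 89, 50, 96, ∞, 51]
  [74, 98, 65, 77, 77, ∞]
D(6):
  [∞, 61, 61, 61, 61, 61]
  [51, ∞, 51, 77, 77, 51]
  [51, 92, ∞, 77, 77, 51]
  [51, 69, 51, ∞, 69, 51]
  [51, 89, 51, 96, ∞, 51]
  [74, 98, 65, 77, 77, ∞]
Answer: W* = [[∞, 61, 61, 61, 61, 61], [51, ∞, 51, 77, 77, 51], [51, 92, ∞, 77, 77, 51], [51, 69, 51, ∞, 69, 51], [51, 89, 51, 96, ∞, 51], [74, 98, 65, 77, 77, ∞]]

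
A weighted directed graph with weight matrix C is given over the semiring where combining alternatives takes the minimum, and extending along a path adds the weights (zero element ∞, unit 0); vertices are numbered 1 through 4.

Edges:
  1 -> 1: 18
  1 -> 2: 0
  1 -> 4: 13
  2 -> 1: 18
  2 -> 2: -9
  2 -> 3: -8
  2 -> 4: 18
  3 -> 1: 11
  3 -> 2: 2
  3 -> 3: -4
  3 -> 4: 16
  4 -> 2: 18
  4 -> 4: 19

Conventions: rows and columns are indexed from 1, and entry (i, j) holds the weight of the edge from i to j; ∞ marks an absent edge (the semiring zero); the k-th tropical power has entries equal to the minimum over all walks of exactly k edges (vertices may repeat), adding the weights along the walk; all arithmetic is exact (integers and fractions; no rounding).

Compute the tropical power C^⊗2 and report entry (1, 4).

C^⊗2:
  [18, -9, -8, 18]
  [3, -18, -17, 8]
  [7, -7, -8, 12]
  [36, 9, 10, 36]
Key observation: the optimum is the walk 1->2->4, with weight 0 + 18 = 18.
Optimal value attained by: walk 1->2->4.
Answer: (C^⊗2)[1][4] = 18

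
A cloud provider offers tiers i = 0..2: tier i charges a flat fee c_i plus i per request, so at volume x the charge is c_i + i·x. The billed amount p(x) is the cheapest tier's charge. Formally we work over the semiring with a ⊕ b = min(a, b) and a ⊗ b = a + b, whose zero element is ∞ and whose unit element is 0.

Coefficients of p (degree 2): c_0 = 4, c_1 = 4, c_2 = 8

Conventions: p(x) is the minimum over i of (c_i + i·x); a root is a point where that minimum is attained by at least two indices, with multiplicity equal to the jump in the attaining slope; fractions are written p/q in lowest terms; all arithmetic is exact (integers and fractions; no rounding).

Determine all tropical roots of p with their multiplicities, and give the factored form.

hull edge (i=0, c=4) to (i=1, c=4): slope 0, span 1
hull edge (i=1, c=4) to (i=2, c=8): slope 4, span 1
Factored form: p(x) = 8 ⊗ (x ⊕ (-4)) ⊗ (x ⊕ 0)
Answer: roots = -4 (mult 1), 0 (mult 1)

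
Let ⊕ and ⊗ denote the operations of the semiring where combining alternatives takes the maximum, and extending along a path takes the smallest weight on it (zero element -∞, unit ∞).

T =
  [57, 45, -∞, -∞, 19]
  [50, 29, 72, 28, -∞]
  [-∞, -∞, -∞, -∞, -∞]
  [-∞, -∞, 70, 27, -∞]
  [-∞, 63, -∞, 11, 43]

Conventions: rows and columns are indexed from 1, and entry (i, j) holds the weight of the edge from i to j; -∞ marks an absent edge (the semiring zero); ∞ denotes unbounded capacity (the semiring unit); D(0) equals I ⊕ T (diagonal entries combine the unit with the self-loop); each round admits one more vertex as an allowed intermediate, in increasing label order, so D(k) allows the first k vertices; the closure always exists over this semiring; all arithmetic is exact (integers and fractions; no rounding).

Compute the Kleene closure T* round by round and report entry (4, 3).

D(0):
  [∞, 45, -∞, -∞, 19]
  [50, ∞, 72, 28, -∞]
  [-∞, -∞, ∞, -∞, -∞]
  [-∞, -∞, 70, ∞, -∞]
  [-∞, 63, -∞, 11, ∞]
D(1):
  [∞, 45, -∞, -∞, 19]
  [50, ∞, 72, 28, 19]
  [-∞, -∞, ∞, -∞, -∞]
  [-∞, -∞, 70, ∞, -∞]
  [-∞, 63, -∞, 11, ∞]
D(2):
  [∞, 45, 45, 28, 19]
  [50, ∞, 72, 28, 19]
  [-∞, -∞, ∞, -∞, -∞]
  [-∞, -∞, 70, ∞, -∞]
  [50, 63, 63, 28, ∞]
D(3):
  [∞, 45, 45, 28, 19]
  [50, ∞, 72, 28, 19]
  [-∞, -∞, ∞, -∞, -∞]
  [-∞, -∞, 70, ∞, -∞]
  [50, 63, 63, 28, ∞]
D(4):
  [∞, 45, 45, 28, 19]
  [50, ∞, 72, 28, 19]
  [-∞, -∞, ∞, -∞, -∞]
  [-∞, -∞, 70, ∞, -∞]
  [50, 63, 63, 28, ∞]
D(5):
  [∞, 45, 45, 28, 19]
  [50, ∞, 72, 28, 19]
  [-∞, -∞, ∞, -∞, -∞]
  [-∞, -∞, 70, ∞, -∞]
  [50, 63, 63, 28, ∞]
Answer: T*[4][3] = 70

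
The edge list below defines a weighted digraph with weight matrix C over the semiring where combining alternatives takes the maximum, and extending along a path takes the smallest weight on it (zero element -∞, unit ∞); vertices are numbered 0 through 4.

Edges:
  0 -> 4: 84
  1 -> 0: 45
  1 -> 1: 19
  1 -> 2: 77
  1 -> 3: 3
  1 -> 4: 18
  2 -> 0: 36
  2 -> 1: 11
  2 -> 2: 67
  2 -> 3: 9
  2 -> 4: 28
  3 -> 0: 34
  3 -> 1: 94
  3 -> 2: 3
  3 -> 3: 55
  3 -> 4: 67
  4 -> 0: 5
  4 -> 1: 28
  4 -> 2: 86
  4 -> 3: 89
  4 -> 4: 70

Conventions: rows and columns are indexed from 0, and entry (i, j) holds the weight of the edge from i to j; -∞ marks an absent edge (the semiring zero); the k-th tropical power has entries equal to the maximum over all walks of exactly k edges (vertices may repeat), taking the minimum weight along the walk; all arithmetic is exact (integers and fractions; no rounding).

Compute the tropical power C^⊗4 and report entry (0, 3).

C^⊗2:
  [5, 28, 84, 84, 70]
  [36, 19, 67, 18, 45]
  [36, 28, 67, 28, 36]
  [45, 55, 77, 67, 67]
  [36, 89, 70, 70, 70]
C^⊗3:
  [36, 84, 70, 70, 70]
  [36, 28, 67, 45, 45]
  [36, 28, 67, 36, 36]
  [45, 67, 67, 67, 67]
  [45, 70, 77, 70, 70]
C^⊗4:
  [45, 70, 77, 70, 70]
  [36, 45, 67, 45, 45]
  [36, 36, 67, 36, 36]
  [45, 67, 67, 67, 67]
  [45, 70, 70, 70, 70]
Key observation: the optimum is the walk 0->4->4->4->3, with weight 84 min 70 min 70 min 89 = 70.
Optimal value attained by: walk 0->4->4->4->3.
Answer: (C^⊗4)[0][3] = 70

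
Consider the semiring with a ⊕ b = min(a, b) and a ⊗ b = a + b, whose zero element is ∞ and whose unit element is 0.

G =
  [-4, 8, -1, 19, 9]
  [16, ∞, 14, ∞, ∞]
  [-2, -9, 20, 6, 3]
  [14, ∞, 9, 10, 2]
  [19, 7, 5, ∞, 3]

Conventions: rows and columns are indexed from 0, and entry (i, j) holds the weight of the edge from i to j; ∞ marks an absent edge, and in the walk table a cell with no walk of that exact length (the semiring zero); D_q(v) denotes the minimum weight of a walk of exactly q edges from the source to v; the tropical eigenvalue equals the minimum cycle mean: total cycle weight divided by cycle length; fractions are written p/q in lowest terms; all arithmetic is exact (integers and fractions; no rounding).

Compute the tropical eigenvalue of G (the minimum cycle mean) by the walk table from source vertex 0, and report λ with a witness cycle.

q=0: [0, ∞, ∞, ∞, ∞]
q=1: [-4, 8, -1, 19, 9]
q=2: [-8, -10, -5, 5, 2]
q=3: [-12, -14, -9, 1, -2]
q=4: [-16, -18, -13, -3, -6]
q=5: [-20, -22, -17, -7, -10]
Optimal cycle mean attained by: cycle 0->0, total (-4), length 1.
Answer: λ = -4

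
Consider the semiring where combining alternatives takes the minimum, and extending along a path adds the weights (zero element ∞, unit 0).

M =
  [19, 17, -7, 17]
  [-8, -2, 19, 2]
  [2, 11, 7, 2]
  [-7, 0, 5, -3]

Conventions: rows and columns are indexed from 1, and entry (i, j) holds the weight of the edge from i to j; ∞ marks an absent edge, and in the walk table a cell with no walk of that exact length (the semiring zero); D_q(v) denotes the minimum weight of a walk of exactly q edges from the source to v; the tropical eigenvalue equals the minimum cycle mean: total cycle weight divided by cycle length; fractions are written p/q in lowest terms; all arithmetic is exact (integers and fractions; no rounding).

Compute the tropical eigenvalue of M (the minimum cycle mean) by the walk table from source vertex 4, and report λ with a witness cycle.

q=0: [∞, ∞, ∞, 0]
q=1: [-7, 0, 5, -3]
q=2: [-10, -3, -14, -6]
q=3: [-13, -6, -17, -12]
q=4: [-19, -12, -20, -15]
Optimal cycle mean attained by: cycle 1->3->4->1, total (-7) + 2 + (-7), length 3.
Answer: λ = -4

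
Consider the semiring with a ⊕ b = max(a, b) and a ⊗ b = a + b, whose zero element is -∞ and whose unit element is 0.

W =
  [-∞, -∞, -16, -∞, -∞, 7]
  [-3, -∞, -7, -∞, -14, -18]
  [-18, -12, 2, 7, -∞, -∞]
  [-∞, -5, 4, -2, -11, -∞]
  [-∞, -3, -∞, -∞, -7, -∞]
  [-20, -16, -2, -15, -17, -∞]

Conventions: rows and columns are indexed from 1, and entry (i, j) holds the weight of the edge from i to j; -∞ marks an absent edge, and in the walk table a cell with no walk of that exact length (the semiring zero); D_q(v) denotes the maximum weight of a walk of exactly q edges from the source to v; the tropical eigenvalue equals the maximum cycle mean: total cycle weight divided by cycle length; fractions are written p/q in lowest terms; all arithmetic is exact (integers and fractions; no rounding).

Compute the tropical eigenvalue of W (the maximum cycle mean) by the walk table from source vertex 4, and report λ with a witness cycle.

q=0: [-∞, -∞, -∞, 0, -∞, -∞]
q=1: [-∞, -5, 4, -2, -11, -∞]
q=2: [-8, -7, 6, 11, -13, -23]
q=3: [-10, 6, 15, 13, 0, -1]
q=4: [3, 8, 17, 22, 2, -3]
q=5: [5, 17, 26, 24, 11, 10]
q=6: [14, 19, 28, 33, 13, 12]
Optimal cycle mean attained by: cycle 3->4->3, total 7 + 4, length 2.
Answer: λ = 11/2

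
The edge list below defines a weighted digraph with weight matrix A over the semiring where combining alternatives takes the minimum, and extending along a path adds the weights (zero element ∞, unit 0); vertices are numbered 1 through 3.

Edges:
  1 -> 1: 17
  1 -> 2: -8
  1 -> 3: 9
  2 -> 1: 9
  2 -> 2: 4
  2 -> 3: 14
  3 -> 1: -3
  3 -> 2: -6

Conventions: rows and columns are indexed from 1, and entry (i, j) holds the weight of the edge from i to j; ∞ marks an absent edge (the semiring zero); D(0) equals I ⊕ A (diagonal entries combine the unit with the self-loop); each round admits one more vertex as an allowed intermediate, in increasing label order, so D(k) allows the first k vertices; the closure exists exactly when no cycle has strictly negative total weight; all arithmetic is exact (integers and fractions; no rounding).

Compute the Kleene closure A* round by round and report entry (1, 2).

D(0):
  [0, -8, 9]
  [9, 0, 14]
  [-3, -6, 0]
D(1):
  [0, -8, 9]
  [9, 0, 14]
  [-3, -11, 0]
D(2):
  [0, -8, 6]
  [9, 0, 14]
  [-3, -11, 0]
D(3):
  [0, -8, 6]
  [9, 0, 14]
  [-3, -11, 0]
Answer: A*[1][2] = -8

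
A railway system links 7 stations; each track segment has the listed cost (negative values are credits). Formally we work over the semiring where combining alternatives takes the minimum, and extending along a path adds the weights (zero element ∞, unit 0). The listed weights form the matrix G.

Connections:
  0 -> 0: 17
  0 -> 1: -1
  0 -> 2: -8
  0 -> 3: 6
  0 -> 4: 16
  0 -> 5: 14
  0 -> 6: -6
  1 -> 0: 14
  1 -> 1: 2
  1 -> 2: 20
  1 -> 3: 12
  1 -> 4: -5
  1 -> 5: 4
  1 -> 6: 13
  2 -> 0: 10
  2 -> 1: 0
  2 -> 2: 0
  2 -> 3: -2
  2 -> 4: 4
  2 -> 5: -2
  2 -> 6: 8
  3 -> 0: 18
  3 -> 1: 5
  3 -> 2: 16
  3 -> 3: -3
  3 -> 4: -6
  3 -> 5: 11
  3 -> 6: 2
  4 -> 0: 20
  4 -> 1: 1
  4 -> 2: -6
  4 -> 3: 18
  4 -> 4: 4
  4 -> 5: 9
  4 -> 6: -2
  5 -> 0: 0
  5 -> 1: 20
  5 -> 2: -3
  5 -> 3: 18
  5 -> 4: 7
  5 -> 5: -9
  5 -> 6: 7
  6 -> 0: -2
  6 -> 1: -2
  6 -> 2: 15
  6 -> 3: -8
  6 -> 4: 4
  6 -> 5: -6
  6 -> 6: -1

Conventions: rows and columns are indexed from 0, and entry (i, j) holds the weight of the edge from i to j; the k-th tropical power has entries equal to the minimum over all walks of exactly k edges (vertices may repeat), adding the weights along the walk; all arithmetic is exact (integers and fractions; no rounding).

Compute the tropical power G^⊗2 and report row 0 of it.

G^⊗2:
  [-8, -8, -8, -14, -6, -12, -7]
  [4, -4, -11, 5, -3, -5, -7]
  [-2, 0, -5, -5, -8, -11, 0]
  [0, -5, -12, -6, -9, -4, -8]
  [-4, -6, -6, -10, -4, -8, -3]
  [-9, -3, -12, -5, -2, -18, -6]
  [-6, -3, -10, -11, -14, -15, -8]
Answer: row 0 of G^⊗2 = [-8, -8, -8, -14, -6, -12, -7]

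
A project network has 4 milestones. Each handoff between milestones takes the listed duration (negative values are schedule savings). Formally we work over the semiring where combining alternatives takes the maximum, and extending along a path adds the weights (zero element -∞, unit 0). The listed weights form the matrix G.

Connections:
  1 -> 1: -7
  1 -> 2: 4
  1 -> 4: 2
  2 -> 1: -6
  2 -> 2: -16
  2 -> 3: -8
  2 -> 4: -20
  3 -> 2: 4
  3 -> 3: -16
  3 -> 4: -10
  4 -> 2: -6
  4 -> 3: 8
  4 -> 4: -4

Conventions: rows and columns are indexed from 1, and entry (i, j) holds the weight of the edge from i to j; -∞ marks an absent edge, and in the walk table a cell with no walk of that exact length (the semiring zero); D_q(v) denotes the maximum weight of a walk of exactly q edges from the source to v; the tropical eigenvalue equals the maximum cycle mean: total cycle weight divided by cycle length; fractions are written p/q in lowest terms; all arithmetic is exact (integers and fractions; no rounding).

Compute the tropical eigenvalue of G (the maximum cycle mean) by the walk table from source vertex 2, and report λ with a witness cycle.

q=0: [-∞, 0, -∞, -∞]
q=1: [-6, -16, -8, -20]
q=2: [-13, -2, -12, -4]
q=3: [-8, -8, 4, -8]
q=4: [-14, 8, 0, -6]
Optimal cycle mean attained by: cycle 1->4->3->2->1, total 2 + 8 + 4 + (-6), length 4.
Answer: λ = 2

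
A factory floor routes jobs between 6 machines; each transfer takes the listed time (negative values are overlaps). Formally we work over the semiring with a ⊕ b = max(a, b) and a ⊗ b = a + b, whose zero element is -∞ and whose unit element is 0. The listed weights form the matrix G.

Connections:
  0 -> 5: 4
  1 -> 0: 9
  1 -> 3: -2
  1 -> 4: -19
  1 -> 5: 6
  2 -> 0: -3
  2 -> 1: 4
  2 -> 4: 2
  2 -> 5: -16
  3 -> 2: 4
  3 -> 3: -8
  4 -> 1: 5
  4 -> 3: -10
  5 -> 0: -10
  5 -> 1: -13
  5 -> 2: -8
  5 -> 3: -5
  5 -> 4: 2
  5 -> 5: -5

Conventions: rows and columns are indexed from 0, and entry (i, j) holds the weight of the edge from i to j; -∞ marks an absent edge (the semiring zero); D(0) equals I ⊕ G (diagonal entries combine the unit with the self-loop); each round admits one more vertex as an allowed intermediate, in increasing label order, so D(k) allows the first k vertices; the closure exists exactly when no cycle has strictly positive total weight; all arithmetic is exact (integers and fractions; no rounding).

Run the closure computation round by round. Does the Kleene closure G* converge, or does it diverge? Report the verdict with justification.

D(0):
  [0, -∞, -∞, -∞, -∞, 4]
  [9, 0, -∞, -2, -19, 6]
  [-3, 4, 0, -∞, 2, -16]
  [-∞, -∞, 4, 0, -∞, -∞]
  [-∞, 5, -∞, -10, 0, -∞]
  [-10, -13, -8, -5, 2, 0]
D(1):
  [0, -∞, -∞, -∞, -∞, 4]
  [9, 0, -∞, -2, -19, 13]
  [-3, 4, 0, -∞, 2, 1]
  [-∞, -∞, 4, 0, -∞, -∞]
  [-∞, 5, -∞, -10, 0, -∞]
  [-10, -13, -8, -5, 2, 0]
D(2):
  [0, -∞, -∞, -∞, -∞, 4]
  [9, 0, -∞, -2, -19, 13]
  [13, 4, 0, 2, 2, 17]
  [-∞, -∞, 4, 0, -∞, -∞]
  [14, 5, -∞, 3, 0, 18]
  [-4, -13, -8, -5, 2, 0]
Detection: at round 3, diagonal entry (3, 3) turns strictly positive.
Key observation: the cycle 3->2->1->3 has total weight 4 + 4 + (-2), which is strictly positive.
Answer: DIVERGES — positive cycle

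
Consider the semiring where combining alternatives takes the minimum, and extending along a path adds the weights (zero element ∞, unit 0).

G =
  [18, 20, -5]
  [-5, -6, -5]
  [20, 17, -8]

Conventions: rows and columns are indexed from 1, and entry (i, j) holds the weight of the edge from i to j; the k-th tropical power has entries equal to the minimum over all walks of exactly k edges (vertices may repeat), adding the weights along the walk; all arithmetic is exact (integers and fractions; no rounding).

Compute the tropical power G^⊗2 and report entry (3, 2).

G^⊗2:
  [15, 12, -13]
  [-11, -12, -13]
  [12, 9, -16]
Key observation: the optimum is the walk 3->3->2, with weight (-8) + 17 = 9.
Optimal value attained by: walk 3->3->2.
Answer: (G^⊗2)[3][2] = 9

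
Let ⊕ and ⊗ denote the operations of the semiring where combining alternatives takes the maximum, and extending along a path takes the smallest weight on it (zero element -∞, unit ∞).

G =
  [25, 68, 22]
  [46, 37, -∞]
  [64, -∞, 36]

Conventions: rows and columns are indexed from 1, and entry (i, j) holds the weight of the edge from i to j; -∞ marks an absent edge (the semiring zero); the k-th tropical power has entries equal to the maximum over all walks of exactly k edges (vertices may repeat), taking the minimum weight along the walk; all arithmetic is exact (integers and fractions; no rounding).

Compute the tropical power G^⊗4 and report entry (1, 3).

G^⊗2:
  [46, 37, 22]
  [37, 46, 22]
  [36, 64, 36]
G^⊗3:
  [37, 46, 22]
  [46, 37, 22]
  [46, 37, 36]
G^⊗4:
  [46, 37, 22]
  [37, 46, 22]
  [37, 46, 36]
Key observation: the optimum is the walk 1->1->1->1->3, with weight 25 min 25 min 25 min 22 = 22.
Optimal value attained by: walk 1->1->1->1->3.
Answer: (G^⊗4)[1][3] = 22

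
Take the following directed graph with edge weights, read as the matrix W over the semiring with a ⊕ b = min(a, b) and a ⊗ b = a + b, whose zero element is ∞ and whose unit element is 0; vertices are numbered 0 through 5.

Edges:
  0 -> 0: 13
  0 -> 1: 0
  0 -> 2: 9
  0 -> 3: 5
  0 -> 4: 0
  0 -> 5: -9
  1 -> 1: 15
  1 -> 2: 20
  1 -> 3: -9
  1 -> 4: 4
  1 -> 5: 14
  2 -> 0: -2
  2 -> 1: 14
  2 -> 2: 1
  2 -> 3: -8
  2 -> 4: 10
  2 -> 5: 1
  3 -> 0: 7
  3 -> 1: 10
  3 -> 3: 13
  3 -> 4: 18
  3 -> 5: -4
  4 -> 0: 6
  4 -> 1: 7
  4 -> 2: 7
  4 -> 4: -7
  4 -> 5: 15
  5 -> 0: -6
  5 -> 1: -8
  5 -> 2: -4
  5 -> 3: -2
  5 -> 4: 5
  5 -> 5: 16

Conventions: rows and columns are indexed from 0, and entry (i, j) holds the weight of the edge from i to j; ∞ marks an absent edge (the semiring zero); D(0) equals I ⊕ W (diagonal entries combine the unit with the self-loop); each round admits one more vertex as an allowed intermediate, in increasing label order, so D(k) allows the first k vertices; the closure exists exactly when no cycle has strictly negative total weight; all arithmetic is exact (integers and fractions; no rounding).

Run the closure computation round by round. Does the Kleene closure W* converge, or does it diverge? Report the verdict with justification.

Detection: at round 0, diagonal entry (4, 4) turns strictly negative.
Key observation: the cycle 4->4 has total weight (-7), which is strictly negative.
Answer: DIVERGES — negative cycle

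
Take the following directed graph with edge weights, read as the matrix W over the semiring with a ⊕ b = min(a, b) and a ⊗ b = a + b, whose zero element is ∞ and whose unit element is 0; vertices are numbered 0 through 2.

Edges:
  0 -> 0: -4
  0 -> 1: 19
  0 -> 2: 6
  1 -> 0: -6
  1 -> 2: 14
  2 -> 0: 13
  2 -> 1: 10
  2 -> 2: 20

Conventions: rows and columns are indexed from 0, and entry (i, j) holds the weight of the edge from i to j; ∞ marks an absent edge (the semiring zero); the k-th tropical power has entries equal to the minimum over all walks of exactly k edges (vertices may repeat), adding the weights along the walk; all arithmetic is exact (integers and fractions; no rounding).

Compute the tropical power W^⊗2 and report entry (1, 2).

W^⊗2:
  [-8, 15, 2]
  [-10, 13, 0]
  [4, 30, 19]
Key observation: the optimum is the walk 1->0->2, with weight (-6) + 6 = 0.
Optimal value attained by: walk 1->0->2.
Answer: (W^⊗2)[1][2] = 0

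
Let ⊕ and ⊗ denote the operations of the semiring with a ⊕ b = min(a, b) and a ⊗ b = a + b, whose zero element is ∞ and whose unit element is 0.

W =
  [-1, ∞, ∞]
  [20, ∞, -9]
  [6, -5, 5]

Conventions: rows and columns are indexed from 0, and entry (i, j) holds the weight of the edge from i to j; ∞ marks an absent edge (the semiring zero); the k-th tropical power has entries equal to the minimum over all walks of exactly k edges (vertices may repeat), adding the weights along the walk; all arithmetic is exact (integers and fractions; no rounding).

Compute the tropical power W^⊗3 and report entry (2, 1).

W^⊗2:
  [-2, ∞, ∞]
  [-3, -14, -4]
  [5, 0, -14]
W^⊗3:
  [-3, ∞, ∞]
  [-4, -9, -23]
  [-8, -19, -9]
Key observation: the optimum is the walk 2->1->2->1, with weight (-5) + (-9) + (-5) = -19.
Optimal value attained by: walk 2->1->2->1.
Answer: (W^⊗3)[2][1] = -19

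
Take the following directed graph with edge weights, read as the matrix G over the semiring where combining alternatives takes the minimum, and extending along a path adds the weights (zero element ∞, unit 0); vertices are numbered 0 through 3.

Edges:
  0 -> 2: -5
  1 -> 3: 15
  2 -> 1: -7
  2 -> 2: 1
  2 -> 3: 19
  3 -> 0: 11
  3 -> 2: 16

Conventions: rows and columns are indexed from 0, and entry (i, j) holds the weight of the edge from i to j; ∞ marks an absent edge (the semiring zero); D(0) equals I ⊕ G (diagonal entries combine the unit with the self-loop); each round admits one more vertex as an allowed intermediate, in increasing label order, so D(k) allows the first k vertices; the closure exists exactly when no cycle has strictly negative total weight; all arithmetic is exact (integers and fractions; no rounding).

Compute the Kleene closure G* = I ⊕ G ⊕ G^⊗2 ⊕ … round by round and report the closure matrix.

D(0):
  [0, ∞, -5, ∞]
  [∞, 0, ∞, 15]
  [∞, -7, 0, 19]
  [11, ∞, 16, 0]
D(1):
  [0, ∞, -5, ∞]
  [∞, 0, ∞, 15]
  [∞, -7, 0, 19]
  [11, ∞, 6, 0]
D(2):
  [0, ∞, -5, ∞]
  [∞, 0, ∞, 15]
  [∞, -7, 0, 8]
  [11, ∞, 6, 0]
D(3):
  [0, -12, -5, 3]
  [∞, 0, ∞, 15]
  [∞, -7, 0, 8]
  [11, -1, 6, 0]
D(4):
  [0, -12, -5, 3]
  [26, 0, 21, 15]
  [19, -7, 0, 8]
  [11, -1, 6, 0]
Answer: G* = [[0, -12, -5, 3], [26, 0, 21, 15], [19, -7, 0, 8], [11, -1, 6, 0]]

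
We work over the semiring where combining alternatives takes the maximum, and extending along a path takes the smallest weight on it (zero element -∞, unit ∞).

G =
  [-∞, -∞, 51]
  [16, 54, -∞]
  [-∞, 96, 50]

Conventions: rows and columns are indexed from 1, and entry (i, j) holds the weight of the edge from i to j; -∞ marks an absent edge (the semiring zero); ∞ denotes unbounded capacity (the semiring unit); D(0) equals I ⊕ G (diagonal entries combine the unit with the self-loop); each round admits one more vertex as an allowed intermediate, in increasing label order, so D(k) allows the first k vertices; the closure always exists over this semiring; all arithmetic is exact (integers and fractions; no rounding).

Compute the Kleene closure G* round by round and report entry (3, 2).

D(0):
  [∞, -∞, 51]
  [16, ∞, -∞]
  [-∞, 96, ∞]
D(1):
  [∞, -∞, 51]
  [16, ∞, 16]
  [-∞, 96, ∞]
D(2):
  [∞, -∞, 51]
  [16, ∞, 16]
  [16, 96, ∞]
D(3):
  [∞, 51, 51]
  [16, ∞, 16]
  [16, 96, ∞]
Answer: G*[3][2] = 96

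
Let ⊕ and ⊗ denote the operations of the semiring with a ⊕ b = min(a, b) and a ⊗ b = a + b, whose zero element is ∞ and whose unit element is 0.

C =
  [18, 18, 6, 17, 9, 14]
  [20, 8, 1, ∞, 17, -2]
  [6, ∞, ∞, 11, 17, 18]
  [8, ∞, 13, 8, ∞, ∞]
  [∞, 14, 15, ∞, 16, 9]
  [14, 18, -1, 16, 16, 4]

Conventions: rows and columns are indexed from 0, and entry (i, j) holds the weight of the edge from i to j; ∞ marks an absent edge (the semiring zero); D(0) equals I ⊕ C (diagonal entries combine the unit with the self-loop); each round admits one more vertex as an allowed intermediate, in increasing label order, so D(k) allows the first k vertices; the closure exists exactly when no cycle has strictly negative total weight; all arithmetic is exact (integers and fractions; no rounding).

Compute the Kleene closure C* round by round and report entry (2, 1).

D(0):
  [0, 18, 6, 17, 9, 14]
  [20, 0, 1, ∞, 17, -2]
  [6, ∞, 0, 11, 17, 18]
  [8, ∞, 13, 0, ∞, ∞]
  [∞, 14, 15, ∞, 0, 9]
  [14, 18, -1, 16, 16, 0]
D(1):
  [0, 18, 6, 17, 9, 14]
  [20, 0, 1, 37, 17, -2]
  [6, 24, 0, 11, 15, 18]
  [8, 26, 13, 0, 17, 22]
  [∞, 14, 15, ∞, 0, 9]
  [14, 18, -1, 16, 16, 0]
D(2):
  [0, 18, 6, 17, 9, 14]
  [20, 0, 1, 37, 17, -2]
  [6, 24, 0, 11, 15, 18]
  [8, 26, 13, 0, 17, 22]
  [34, 14, 15, 51, 0, 9]
  [14, 18, -1, 16, 16, 0]
D(3):
  [0, 18, 6, 17, 9, 14]
  [7, 0, 1, 12, 16, -2]
  [6, 24, 0, 11, 15, 18]
  [8, 26, 13, 0, 17, 22]
  [21, 14, 15, 26, 0, 9]
  [5, 18, -1, 10, 14, 0]
D(4):
  [0, 18, 6, 17, 9, 14]
  [7, 0, 1, 12, 16, -2]
  [6, 24, 0, 11, 15, 18]
  [8, 26, 13, 0, 17, 22]
  [21, 14, 15, 26, 0, 9]
  [5, 18, -1, 10, 14, 0]
D(5):
  [0, 18, 6, 17, 9, 14]
  [7, 0, 1, 12, 16, -2]
  [6, 24, 0, 11, 15, 18]
  [8, 26, 13, 0, 17, 22]
  [21, 14, 15, 26, 0, 9]
  [5, 18, -1, 10, 14, 0]
D(6):
  [0, 18, 6, 17, 9, 14]
  [3, 0, -3, 8, 12, -2]
  [6, 24, 0, 11, 15, 18]
  [8, 26, 13, 0, 17, 22]
  [14, 14, 8, 19, 0, 9]
  [5, 18, -1, 10, 14, 0]
Answer: C*[2][1] = 24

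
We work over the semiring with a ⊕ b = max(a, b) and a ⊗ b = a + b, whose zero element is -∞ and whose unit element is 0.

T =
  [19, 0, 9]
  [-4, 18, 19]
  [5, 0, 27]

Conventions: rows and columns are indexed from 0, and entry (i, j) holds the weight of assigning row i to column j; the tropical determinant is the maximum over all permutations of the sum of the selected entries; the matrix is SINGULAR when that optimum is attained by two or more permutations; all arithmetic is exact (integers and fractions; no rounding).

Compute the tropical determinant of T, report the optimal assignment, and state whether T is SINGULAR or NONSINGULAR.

σ = (0, 1, 2): 19 + 18 + 27 = 64
σ = (0, 2, 1): 19 + 19 + 0 = 38
σ = (1, 0, 2): 0 + (-4) + 27 = 23
σ = (1, 2, 0): 0 + 19 + 5 = 24
σ = (2, 0, 1): 9 + (-4) + 0 = 5
σ = (2, 1, 0): 9 + 18 + 5 = 32
Optimal value attained by: σ = (0, 1, 2).
Answer: det⊕(T) = 64; verdict: NONSINGULAR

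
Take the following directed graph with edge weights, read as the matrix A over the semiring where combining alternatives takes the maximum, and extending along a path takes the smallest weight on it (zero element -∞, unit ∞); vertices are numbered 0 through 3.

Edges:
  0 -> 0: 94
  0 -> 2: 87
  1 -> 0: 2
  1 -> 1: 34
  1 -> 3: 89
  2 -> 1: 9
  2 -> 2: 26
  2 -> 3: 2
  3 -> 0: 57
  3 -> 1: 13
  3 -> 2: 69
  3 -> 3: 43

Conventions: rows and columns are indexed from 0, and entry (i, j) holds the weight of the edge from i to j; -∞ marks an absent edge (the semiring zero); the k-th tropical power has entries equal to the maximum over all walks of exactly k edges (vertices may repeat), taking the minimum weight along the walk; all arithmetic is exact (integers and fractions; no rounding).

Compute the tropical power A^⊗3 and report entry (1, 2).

A^⊗2:
  [94, 9, 87, 2]
  [57, 34, 69, 43]
  [2, 9, 26, 9]
  [57, 13, 57, 43]
A^⊗3:
  [94, 9, 87, 9]
  [57, 34, 57, 43]
  [9, 9, 26, 9]
  [57, 13, 57, 43]
Key observation: the optimum is the walk 1->3->0->2, with weight 89 min 57 min 87 = 57.
Optimal value attained by: walk 1->3->0->2.
Answer: (A^⊗3)[1][2] = 57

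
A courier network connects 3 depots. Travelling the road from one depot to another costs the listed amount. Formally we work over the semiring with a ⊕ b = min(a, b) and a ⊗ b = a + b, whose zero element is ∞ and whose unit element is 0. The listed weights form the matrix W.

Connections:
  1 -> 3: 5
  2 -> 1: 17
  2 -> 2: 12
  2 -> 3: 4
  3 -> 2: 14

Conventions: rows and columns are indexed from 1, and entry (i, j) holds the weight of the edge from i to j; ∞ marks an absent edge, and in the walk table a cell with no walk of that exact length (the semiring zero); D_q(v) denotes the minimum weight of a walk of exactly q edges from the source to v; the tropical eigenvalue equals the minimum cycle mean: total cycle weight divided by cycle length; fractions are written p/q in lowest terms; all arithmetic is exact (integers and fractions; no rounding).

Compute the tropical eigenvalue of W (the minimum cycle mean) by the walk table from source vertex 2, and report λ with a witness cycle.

q=0: [∞, 0, ∞]
q=1: [17, 12, 4]
q=2: [29, 18, 16]
q=3: [35, 30, 22]
Optimal cycle mean attained by: cycle 2->3->2, total 4 + 14, length 2.
Answer: λ = 9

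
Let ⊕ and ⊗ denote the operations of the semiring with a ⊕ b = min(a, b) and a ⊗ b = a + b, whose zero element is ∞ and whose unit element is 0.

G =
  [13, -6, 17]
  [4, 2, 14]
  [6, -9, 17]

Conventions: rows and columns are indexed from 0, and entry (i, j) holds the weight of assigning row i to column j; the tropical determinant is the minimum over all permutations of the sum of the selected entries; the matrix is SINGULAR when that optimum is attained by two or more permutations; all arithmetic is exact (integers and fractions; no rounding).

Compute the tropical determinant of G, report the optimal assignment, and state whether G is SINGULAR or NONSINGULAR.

σ = (0, 1, 2): 13 + 2 + 17 = 32
σ = (0, 2, 1): 13 + 14 + (-9) = 18
σ = (1, 0, 2): (-6) + 4 + 17 = 15
σ = (1, 2, 0): (-6) + 14 + 6 = 14
σ = (2, 0, 1): 17 + 4 + (-9) = 12
σ = (2, 1, 0): 17 + 2 + 6 = 25
Optimal value attained by: σ = (2, 0, 1).
Answer: det⊕(G) = 12; verdict: NONSINGULAR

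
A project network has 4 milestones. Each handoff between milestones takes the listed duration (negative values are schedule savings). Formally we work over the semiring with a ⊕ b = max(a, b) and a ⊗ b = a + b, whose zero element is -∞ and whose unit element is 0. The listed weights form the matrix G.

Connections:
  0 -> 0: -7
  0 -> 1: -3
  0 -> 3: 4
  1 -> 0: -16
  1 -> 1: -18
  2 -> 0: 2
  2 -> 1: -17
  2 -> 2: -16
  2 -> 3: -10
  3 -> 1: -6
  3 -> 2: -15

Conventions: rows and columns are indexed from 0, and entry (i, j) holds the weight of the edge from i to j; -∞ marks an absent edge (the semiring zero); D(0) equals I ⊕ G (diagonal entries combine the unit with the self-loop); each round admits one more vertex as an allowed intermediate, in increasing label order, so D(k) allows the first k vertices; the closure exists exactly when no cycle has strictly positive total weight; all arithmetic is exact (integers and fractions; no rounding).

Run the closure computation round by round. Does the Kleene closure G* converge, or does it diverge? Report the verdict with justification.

D(0):
  [0, -3, -∞, 4]
  [-16, 0, -∞, -∞]
  [2, -17, 0, -10]
  [-∞, -6, -15, 0]
D(1):
  [0, -3, -∞, 4]
  [-16, 0, -∞, -12]
  [2, -1, 0, 6]
  [-∞, -6, -15, 0]
D(2):
  [0, -3, -∞, 4]
  [-16, 0, -∞, -12]
  [2, -1, 0, 6]
  [-22, -6, -15, 0]
D(3):
  [0, -3, -∞, 4]
  [-16, 0, -∞, -12]
  [2, -1, 0, 6]
  [-13, -6, -15, 0]
D(4):
  [0, -2, -11, 4]
  [-16, 0, -27, -12]
  [2, 0, 0, 6]
  [-13, -6, -15, 0]
Key observation: every diagonal entry stays at the unit through all rounds, so no improving cycle exists.
Answer: CONVERGES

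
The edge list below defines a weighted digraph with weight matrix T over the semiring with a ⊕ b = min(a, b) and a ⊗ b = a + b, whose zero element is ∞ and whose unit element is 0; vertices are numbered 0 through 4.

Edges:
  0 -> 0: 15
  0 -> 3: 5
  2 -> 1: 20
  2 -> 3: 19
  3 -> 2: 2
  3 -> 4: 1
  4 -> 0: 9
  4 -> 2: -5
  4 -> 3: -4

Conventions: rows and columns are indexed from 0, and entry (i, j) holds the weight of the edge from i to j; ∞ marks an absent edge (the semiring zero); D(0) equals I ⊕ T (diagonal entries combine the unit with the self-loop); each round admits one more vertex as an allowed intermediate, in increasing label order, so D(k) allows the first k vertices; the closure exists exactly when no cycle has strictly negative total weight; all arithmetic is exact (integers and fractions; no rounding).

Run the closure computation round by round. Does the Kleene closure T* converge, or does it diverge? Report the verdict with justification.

D(0):
  [0, ∞, ∞, 5, ∞]
  [∞, 0, ∞, ∞, ∞]
  [∞, 20, 0, 19, ∞]
  [∞, ∞, 2, 0, 1]
  [9, ∞, -5, -4, 0]
D(1):
  [0, ∞, ∞, 5, ∞]
  [∞, 0, ∞, ∞, ∞]
  [∞, 20, 0, 19, ∞]
  [∞, ∞, 2, 0, 1]
  [9, ∞, -5, -4, 0]
D(2):
  [0, ∞, ∞, 5, ∞]
  [∞, 0, ∞, ∞, ∞]
  [∞, 20, 0, 19, ∞]
  [∞, ∞, 2, 0, 1]
  [9, ∞, -5, -4, 0]
D(3):
  [0, ∞, ∞, 5, ∞]
  [∞, 0, ∞, ∞, ∞]
  [∞, 20, 0, 19, ∞]
  [∞, 22, 2, 0, 1]
  [9, 15, -5, -4, 0]
Detection: at round 4, diagonal entry (4, 4) turns strictly negative.
Key observation: the cycle 4->3->4 has total weight (-4) + 1, which is strictly negative.
Answer: DIVERGES — negative cycle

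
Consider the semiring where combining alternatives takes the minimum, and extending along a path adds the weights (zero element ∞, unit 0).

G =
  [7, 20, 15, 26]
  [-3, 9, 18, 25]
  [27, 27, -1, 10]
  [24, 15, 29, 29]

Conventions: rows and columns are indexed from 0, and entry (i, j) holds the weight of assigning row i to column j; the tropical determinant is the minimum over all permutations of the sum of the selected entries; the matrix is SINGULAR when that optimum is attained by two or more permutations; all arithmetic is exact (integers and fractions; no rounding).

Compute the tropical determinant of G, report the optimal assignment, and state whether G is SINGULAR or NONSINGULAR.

σ = (0, 1, 2, 3): 7 + 9 + (-1) + 29 = 44
σ = (0, 1, 3, 2): 7 + 9 + 10 + 29 = 55
σ = (0, 2, 1, 3): 7 + 18 + 27 + 29 = 81
σ = (0, 2, 3, 1): 7 + 18 + 10 + 15 = 50
σ = (0, 3, 1, 2): 7 + 25 + 27 + 29 = 88
σ = (0, 3, 2, 1): 7 + 25 + (-1) + 15 = 46
σ = (1, 0, 2, 3): 20 + (-3) + (-1) + 29 = 45
σ = (1, 0, 3, 2): 20 + (-3) + 10 + 29 = 56
σ = (1, 2, 0, 3): 20 + 18 + 27 + 29 = 94
σ = (1, 2, 3, 0): 20 + 18 + 10 + 24 = 72
σ = (1, 3, 0, 2): 20 + 25 + 27 + 29 = 101
σ = (1, 3, 2, 0): 20 + 25 + (-1) + 24 = 68
σ = (2, 0, 1, 3): 15 + (-3) + 27 + 29 = 68
σ = (2, 0, 3, 1): 15 + (-3) + 10 + 15 = 37
σ = (2, 1, 0, 3): 15 + 9 + 27 + 29 = 80
σ = (2, 1, 3, 0): 15 + 9 + 10 + 24 = 58
σ = (2, 3, 0, 1): 15 + 25 + 27 + 15 = 82
σ = (2, 3, 1, 0): 15 + 25 + 27 + 24 = 91
σ = (3, 0, 1, 2): 26 + (-3) + 27 + 29 = 79
σ = (3, 0, 2, 1): 26 + (-3) + (-1) + 15 = 37
σ = (3, 1, 0, 2): 26 + 9 + 27 + 29 = 91
σ = (3, 1, 2, 0): 26 + 9 + (-1) + 24 = 58
σ = (3, 2, 0, 1): 26 + 18 + 27 + 15 = 86
σ = (3, 2, 1, 0): 26 + 18 + 27 + 24 = 95
Optimal value attained by: σ = (2, 0, 3, 1).
Answer: det⊕(G) = 37; verdict: SINGULAR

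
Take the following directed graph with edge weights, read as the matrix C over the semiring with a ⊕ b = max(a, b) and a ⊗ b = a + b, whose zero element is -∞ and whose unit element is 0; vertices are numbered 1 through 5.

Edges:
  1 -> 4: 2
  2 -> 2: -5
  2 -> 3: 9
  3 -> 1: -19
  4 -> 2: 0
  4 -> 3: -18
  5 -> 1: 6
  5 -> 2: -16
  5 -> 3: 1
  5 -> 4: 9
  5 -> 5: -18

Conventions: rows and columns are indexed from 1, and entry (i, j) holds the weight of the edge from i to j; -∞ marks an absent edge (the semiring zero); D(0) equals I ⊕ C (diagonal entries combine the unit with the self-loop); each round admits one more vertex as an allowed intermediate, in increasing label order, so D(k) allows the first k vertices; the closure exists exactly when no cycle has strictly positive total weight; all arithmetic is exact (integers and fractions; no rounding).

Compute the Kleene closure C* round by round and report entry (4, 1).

D(0):
  [0, -∞, -∞, 2, -∞]
  [-∞, 0, 9, -∞, -∞]
  [-19, -∞, 0, -∞, -∞]
  [-∞, 0, -18, 0, -∞]
  [6, -16, 1, 9, 0]
D(1):
  [0, -∞, -∞, 2, -∞]
  [-∞, 0, 9, -∞, -∞]
  [-19, -∞, 0, -17, -∞]
  [-∞, 0, -18, 0, -∞]
  [6, -16, 1, 9, 0]
D(2):
  [0, -∞, -∞, 2, -∞]
  [-∞, 0, 9, -∞, -∞]
  [-19, -∞, 0, -17, -∞]
  [-∞, 0, 9, 0, -∞]
  [6, -16, 1, 9, 0]
D(3):
  [0, -∞, -∞, 2, -∞]
  [-10, 0, 9, -8, -∞]
  [-19, -∞, 0, -17, -∞]
  [-10, 0, 9, 0, -∞]
  [6, -16, 1, 9, 0]
D(4):
  [0, 2, 11, 2, -∞]
  [-10, 0, 9, -8, -∞]
  [-19, -17, 0, -17, -∞]
  [-10, 0, 9, 0, -∞]
  [6, 9, 18, 9, 0]
D(5):
  [0, 2, 11, 2, -∞]
  [-10, 0, 9, -8, -∞]
  [-19, -17, 0, -17, -∞]
  [-10, 0, 9, 0, -∞]
  [6, 9, 18, 9, 0]
Answer: C*[4][1] = -10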